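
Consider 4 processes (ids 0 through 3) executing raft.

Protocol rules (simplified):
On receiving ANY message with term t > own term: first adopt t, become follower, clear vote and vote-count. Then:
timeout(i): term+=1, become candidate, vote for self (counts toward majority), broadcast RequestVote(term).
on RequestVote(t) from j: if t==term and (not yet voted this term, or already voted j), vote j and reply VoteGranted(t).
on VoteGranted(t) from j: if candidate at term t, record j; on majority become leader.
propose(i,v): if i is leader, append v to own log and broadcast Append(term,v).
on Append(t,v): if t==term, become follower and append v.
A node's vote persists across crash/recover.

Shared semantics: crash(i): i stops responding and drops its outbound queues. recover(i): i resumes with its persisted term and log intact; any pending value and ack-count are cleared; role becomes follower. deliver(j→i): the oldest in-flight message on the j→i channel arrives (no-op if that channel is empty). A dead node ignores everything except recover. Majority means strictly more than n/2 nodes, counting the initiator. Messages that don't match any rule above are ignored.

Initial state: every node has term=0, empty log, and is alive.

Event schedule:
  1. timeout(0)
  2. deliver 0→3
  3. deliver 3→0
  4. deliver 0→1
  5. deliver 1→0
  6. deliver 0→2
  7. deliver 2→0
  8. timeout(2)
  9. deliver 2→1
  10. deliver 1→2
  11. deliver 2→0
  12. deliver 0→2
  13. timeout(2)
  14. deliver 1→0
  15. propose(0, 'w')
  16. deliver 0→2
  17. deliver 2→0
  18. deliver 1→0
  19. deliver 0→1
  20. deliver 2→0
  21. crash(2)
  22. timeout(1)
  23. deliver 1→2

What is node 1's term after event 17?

2

e1 timeout(0): 0[cand,t=1,-]
e2 deliver 0→3: 3[foll,t=1,-]
e3 deliver 3→0: ·
e4 deliver 0→1: 1[foll,t=1,-]
e5 deliver 1→0: 0[lead,t=1,-]
e6 deliver 0→2: 2[foll,t=1,-]
e7 deliver 2→0: ·
e8 timeout(2): 2[cand,t=2,-]
e9 deliver 2→1: 1[foll,t=2,-]
e10 deliver 1→2: ·
e11 deliver 2→0: 0[foll,t=2,-]
e12 deliver 0→2: 2[lead,t=2,-]
e13 timeout(2): 2[cand,t=3,-]
e14 deliver 1→0: ·
e15 propose(0,'w'): ·
e16 deliver 0→2: ·
e17 deliver 2→0: 0[foll,t=3,-]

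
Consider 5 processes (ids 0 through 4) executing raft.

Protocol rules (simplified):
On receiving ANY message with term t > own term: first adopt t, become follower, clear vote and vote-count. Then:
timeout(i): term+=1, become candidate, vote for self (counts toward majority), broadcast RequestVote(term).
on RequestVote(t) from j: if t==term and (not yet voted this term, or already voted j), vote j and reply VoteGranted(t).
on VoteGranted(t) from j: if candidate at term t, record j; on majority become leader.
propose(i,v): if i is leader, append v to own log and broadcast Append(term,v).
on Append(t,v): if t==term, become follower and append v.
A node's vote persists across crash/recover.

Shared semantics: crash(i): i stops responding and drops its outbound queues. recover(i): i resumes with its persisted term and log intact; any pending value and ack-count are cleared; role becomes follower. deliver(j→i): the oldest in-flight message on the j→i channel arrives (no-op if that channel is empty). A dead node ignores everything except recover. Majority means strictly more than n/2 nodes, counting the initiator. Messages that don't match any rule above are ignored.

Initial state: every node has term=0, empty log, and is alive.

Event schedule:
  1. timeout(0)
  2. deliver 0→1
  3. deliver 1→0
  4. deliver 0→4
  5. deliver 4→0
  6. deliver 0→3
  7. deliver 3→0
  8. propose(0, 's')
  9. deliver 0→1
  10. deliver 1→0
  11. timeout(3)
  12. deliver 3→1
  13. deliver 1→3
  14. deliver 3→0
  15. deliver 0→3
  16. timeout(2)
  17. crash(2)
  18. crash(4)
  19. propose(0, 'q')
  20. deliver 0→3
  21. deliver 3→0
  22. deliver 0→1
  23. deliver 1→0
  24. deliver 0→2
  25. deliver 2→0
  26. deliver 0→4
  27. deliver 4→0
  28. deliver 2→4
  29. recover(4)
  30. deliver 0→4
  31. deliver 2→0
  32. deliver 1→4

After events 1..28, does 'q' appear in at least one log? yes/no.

no

after 1 — timeout(0): n0:cand/t1/[-]
after 2 — deliver 0→1: n1:foll/t1/[-]
after 3 — deliver 1→0: ·
after 4 — deliver 0→4: n4:foll/t1/[-]
after 5 — deliver 4→0: n0:lead/t1/[-]
after 6 — deliver 0→3: n3:foll/t1/[-]
after 7 — deliver 3→0: ·
after 8 — propose(0,'s'): n0:lead/t1/[s]
after 9 — deliver 0→1: n1:foll/t1/[s]
after 10 — deliver 1→0: ·
after 11 — timeout(3): n3:cand/t2/[-]
after 12 — deliver 3→1: n1:foll/t2/[s]
after 13 — deliver 1→3: ·
after 14 — deliver 3→0: n0:foll/t2/[s]
after 15 — deliver 0→3: ·
after 16 — timeout(2): n2:cand/t1/[-]
after 17 — crash(2): n2:✗cand/t1/[-]
after 18 — crash(4): n4:✗foll/t1/[-]
after 19 — propose(0,'q'): ·
after 20 — deliver 0→3: n3:lead/t2/[-]
after 21 — deliver 3→0: ·
after 22 — deliver 0→1: ·
after 23 — deliver 1→0: ·
after 24 — deliver 0→2: ·
after 25 — deliver 2→0: ·
after 26 — deliver 0→4: ·
after 27 — deliver 4→0: ·
after 28 — deliver 2→4: ·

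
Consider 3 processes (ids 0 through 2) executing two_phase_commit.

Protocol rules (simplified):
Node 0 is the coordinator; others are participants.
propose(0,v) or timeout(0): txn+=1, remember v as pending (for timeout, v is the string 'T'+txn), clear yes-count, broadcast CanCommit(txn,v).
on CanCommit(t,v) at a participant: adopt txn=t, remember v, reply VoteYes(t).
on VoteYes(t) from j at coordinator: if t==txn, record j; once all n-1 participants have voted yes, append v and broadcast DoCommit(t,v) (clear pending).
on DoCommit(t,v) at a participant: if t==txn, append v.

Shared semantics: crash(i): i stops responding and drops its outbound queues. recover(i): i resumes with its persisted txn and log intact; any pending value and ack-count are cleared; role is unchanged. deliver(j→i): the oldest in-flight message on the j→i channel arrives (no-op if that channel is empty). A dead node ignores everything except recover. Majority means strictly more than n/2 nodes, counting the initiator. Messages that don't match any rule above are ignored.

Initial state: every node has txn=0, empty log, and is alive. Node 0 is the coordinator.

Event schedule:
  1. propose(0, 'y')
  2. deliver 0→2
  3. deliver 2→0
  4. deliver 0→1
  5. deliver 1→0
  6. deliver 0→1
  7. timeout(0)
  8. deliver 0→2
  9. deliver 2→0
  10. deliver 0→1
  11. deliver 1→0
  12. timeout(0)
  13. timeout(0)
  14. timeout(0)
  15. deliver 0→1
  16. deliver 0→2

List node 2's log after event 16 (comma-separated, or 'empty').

step 1 propose(0,'y'): 0={coor,t=1,log=-}
step 2 deliver 0→2: 2={part,t=1,log=-}
step 3 deliver 2→0: —
step 4 deliver 0→1: 1={part,t=1,log=-}
step 5 deliver 1→0: 0={coor,t=1,log=y}
step 6 deliver 0→1: 1={part,t=1,log=y}
step 7 timeout(0): 0={coor,t=2,log=y}
step 8 deliver 0→2: 2={part,t=1,log=y}
step 9 deliver 2→0: —
step 10 deliver 0→1: 1={part,t=2,log=y}
step 11 deliver 1→0: —
step 12 timeout(0): 0={coor,t=3,log=y}
step 13 timeout(0): 0={coor,t=4,log=y}
step 14 timeout(0): 0={coor,t=5,log=y}
step 15 deliver 0→1: 1={part,t=3,log=y}
step 16 deliver 0→2: 2={part,t=2,log=y}

y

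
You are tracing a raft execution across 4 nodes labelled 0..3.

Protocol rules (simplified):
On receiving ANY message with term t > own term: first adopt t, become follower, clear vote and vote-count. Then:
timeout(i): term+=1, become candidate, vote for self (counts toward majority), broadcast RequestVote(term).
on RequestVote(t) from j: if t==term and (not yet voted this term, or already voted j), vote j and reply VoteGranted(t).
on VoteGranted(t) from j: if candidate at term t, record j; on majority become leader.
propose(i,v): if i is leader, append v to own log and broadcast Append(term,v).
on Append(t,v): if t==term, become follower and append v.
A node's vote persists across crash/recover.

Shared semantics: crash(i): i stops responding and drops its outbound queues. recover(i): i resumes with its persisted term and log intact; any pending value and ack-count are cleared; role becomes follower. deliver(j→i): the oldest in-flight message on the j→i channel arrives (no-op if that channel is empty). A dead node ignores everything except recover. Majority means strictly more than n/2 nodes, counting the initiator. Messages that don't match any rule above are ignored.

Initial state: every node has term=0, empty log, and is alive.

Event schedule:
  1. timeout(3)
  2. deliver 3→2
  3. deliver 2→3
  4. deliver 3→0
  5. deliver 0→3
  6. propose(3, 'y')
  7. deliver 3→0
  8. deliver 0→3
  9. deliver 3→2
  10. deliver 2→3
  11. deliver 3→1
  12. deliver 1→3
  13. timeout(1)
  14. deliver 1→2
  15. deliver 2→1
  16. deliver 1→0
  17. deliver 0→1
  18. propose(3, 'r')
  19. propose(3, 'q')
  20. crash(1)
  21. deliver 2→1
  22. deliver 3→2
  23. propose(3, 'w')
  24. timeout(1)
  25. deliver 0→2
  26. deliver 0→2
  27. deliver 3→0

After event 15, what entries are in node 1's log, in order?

empty

1. timeout(3):  <3:cand t1 ->
2. deliver 3→2:  <2:foll t1 ->
3. deliver 2→3:  nop
4. deliver 3→0:  <0:foll t1 ->
5. deliver 0→3:  <3:lead t1 ->
6. propose(3,'y'):  <3:lead t1 y>
7. deliver 3→0:  <0:foll t1 y>
8. deliver 0→3:  nop
9. deliver 3→2:  <2:foll t1 y>
10. deliver 2→3:  nop
11. deliver 3→1:  <1:foll t1 ->
12. deliver 1→3:  nop
13. timeout(1):  <1:cand t2 ->
14. deliver 1→2:  <2:foll t2 y>
15. deliver 2→1:  nop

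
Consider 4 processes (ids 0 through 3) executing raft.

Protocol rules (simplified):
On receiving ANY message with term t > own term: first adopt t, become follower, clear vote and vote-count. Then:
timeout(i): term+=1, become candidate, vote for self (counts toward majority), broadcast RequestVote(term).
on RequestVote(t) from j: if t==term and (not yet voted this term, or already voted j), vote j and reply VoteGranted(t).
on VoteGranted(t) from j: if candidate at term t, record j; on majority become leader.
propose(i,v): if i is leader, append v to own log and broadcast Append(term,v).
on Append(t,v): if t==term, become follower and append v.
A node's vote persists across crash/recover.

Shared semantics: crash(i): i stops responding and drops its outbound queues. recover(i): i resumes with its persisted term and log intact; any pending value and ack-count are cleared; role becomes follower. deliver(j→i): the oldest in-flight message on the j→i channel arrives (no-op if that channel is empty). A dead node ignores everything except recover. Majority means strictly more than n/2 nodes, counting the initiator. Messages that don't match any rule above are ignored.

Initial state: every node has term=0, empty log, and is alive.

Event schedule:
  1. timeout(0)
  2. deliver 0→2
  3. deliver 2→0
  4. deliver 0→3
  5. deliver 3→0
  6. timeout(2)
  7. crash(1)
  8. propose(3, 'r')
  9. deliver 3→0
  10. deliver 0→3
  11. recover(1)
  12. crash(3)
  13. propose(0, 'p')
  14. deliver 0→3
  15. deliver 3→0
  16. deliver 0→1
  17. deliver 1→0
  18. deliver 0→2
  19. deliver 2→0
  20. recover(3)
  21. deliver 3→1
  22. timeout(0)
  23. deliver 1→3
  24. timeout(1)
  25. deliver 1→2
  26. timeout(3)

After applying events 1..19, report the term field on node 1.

e1 timeout(0): 0[cand,t=1,-]
e2 deliver 0→2: 2[foll,t=1,-]
e3 deliver 2→0: ·
e4 deliver 0→3: 3[foll,t=1,-]
e5 deliver 3→0: 0[lead,t=1,-]
e6 timeout(2): 2[cand,t=2,-]
e7 crash(1): 1[✗foll,t=0,-]
e8 propose(3,'r'): ·
e9 deliver 3→0: ·
e10 deliver 0→3: ·
e11 recover(1): 1[foll,t=0,-]
e12 crash(3): 3[✗foll,t=1,-]
e13 propose(0,'p'): 0[lead,t=1,p]
e14 deliver 0→3: ·
e15 deliver 3→0: ·
e16 deliver 0→1: 1[foll,t=1,-]
e17 deliver 1→0: ·
e18 deliver 0→2: ·
e19 deliver 2→0: 0[foll,t=2,p]

1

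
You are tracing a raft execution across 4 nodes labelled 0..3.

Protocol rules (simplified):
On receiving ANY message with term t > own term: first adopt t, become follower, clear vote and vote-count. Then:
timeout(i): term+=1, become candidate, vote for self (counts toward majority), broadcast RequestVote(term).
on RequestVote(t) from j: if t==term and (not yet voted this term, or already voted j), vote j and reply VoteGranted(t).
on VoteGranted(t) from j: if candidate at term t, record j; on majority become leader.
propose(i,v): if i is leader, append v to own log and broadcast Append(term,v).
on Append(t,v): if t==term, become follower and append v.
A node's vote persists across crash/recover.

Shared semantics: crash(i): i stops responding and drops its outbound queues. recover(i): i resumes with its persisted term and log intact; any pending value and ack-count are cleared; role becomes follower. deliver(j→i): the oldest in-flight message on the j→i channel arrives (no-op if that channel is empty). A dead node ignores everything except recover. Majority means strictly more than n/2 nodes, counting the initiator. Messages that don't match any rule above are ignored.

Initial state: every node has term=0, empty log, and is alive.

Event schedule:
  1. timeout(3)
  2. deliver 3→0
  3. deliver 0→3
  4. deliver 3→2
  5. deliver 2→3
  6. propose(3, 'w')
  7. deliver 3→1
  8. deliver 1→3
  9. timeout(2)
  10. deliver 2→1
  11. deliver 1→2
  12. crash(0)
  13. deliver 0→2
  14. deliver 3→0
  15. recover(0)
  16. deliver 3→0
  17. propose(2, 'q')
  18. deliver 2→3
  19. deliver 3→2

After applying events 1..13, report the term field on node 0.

after 1 — timeout(3): n3:cand/t1/[-]
after 2 — deliver 3→0: n0:foll/t1/[-]
after 3 — deliver 0→3: ·
after 4 — deliver 3→2: n2:foll/t1/[-]
after 5 — deliver 2→3: n3:lead/t1/[-]
after 6 — propose(3,'w'): n3:lead/t1/[w]
after 7 — deliver 3→1: n1:foll/t1/[-]
after 8 — deliver 1→3: ·
after 9 — timeout(2): n2:cand/t2/[-]
after 10 — deliver 2→1: n1:foll/t2/[-]
after 11 — deliver 1→2: ·
after 12 — crash(0): n0:✗foll/t1/[-]
after 13 — deliver 0→2: ·

1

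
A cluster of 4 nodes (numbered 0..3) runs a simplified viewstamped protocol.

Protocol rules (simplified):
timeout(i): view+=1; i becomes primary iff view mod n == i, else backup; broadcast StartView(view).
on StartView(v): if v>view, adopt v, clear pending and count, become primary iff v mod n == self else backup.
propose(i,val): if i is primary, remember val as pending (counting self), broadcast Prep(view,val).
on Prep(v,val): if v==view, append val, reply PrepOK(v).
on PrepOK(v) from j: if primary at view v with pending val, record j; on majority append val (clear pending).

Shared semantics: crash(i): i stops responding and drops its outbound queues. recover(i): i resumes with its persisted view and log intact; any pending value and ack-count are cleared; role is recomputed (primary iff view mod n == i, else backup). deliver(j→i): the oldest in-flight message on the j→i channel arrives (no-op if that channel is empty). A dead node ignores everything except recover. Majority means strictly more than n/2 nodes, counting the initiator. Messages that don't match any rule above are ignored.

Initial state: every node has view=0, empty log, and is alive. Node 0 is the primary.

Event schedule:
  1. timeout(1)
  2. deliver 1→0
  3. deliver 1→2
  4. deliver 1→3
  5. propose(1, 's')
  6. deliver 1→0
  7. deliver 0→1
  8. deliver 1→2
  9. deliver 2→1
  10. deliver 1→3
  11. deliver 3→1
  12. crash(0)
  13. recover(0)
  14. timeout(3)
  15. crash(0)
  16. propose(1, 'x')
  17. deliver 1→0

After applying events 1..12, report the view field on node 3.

after 1 — timeout(1): n1:prim/v1/[-]
after 2 — deliver 1→0: n0:back/v1/[-]
after 3 — deliver 1→2: n2:back/v1/[-]
after 4 — deliver 1→3: n3:back/v1/[-]
after 5 — propose(1,'s'): ·
after 6 — deliver 1→0: n0:back/v1/[s]
after 7 — deliver 0→1: ·
after 8 — deliver 1→2: n2:back/v1/[s]
after 9 — deliver 2→1: n1:prim/v1/[s]
after 10 — deliver 1→3: n3:back/v1/[s]
after 11 — deliver 3→1: ·
after 12 — crash(0): n0:✗back/v1/[s]

1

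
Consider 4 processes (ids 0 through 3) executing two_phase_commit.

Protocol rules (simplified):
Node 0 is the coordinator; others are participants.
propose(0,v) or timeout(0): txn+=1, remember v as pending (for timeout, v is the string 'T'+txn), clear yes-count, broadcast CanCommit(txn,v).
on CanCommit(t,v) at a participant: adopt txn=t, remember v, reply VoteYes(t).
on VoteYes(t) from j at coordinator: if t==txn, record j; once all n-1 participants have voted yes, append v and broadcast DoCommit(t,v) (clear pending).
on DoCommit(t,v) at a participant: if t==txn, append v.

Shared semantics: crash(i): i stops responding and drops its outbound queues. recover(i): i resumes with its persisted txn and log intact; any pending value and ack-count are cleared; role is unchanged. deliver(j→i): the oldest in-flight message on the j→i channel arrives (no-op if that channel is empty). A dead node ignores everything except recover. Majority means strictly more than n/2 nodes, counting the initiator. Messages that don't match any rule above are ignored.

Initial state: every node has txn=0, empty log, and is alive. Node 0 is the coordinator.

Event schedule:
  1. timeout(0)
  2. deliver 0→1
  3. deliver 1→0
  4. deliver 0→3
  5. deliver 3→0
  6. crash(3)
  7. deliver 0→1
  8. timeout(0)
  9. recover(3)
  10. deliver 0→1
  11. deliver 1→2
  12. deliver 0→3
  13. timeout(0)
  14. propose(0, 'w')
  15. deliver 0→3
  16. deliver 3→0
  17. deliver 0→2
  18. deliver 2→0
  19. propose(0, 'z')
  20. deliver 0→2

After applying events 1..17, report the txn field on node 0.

4

e1 timeout(0): 0[coor,t=1,-]
e2 deliver 0→1: 1[part,t=1,-]
e3 deliver 1→0: ·
e4 deliver 0→3: 3[part,t=1,-]
e5 deliver 3→0: ·
e6 crash(3): 3[✗part,t=1,-]
e7 deliver 0→1: ·
e8 timeout(0): 0[coor,t=2,-]
e9 recover(3): 3[part,t=1,-]
e10 deliver 0→1: 1[part,t=2,-]
e11 deliver 1→2: ·
e12 deliver 0→3: 3[part,t=2,-]
e13 timeout(0): 0[coor,t=3,-]
e14 propose(0,'w'): 0[coor,t=4,-]
e15 deliver 0→3: 3[part,t=3,-]
e16 deliver 3→0: ·
e17 deliver 0→2: 2[part,t=1,-]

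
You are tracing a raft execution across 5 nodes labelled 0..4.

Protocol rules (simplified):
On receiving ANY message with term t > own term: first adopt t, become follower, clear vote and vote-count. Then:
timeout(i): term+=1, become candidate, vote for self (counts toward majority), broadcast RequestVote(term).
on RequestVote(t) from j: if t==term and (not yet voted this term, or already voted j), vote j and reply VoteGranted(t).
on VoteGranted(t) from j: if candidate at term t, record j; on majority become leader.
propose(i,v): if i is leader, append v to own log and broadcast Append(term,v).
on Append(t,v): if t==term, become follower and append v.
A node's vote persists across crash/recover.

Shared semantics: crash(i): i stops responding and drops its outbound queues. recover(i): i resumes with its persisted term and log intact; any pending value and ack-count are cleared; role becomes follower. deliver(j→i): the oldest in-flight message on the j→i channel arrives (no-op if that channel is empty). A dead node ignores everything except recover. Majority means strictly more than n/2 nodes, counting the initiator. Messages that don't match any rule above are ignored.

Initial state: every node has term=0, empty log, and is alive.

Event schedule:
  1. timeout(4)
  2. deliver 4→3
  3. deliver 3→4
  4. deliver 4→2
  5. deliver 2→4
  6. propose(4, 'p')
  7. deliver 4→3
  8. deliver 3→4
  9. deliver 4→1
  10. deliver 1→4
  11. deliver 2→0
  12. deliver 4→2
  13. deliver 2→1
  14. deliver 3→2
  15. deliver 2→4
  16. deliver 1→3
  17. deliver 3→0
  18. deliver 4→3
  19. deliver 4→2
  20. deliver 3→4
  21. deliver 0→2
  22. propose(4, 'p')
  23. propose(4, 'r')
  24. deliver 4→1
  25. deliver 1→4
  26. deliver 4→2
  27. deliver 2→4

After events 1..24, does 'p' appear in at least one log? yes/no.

1. timeout(4):  <4:cand t1 ->
2. deliver 4→3:  <3:foll t1 ->
3. deliver 3→4:  nop
4. deliver 4→2:  <2:foll t1 ->
5. deliver 2→4:  <4:lead t1 ->
6. propose(4,'p'):  <4:lead t1 p>
7. deliver 4→3:  <3:foll t1 p>
8. deliver 3→4:  nop
9. deliver 4→1:  <1:foll t1 ->
10. deliver 1→4:  nop
11. deliver 2→0:  nop
12. deliver 4→2:  <2:foll t1 p>
13. deliver 2→1:  nop
14. deliver 3→2:  nop
15. deliver 2→4:  nop
16. deliver 1→3:  nop
17. deliver 3→0:  nop
18. deliver 4→3:  nop
19. deliver 4→2:  nop
20. deliver 3→4:  nop
21. deliver 0→2:  nop
22. propose(4,'p'):  <4:lead t1 p,p>
23. propose(4,'r'):  <4:lead t1 p,p,r>
24. deliver 4→1:  <1:foll t1 p>

yes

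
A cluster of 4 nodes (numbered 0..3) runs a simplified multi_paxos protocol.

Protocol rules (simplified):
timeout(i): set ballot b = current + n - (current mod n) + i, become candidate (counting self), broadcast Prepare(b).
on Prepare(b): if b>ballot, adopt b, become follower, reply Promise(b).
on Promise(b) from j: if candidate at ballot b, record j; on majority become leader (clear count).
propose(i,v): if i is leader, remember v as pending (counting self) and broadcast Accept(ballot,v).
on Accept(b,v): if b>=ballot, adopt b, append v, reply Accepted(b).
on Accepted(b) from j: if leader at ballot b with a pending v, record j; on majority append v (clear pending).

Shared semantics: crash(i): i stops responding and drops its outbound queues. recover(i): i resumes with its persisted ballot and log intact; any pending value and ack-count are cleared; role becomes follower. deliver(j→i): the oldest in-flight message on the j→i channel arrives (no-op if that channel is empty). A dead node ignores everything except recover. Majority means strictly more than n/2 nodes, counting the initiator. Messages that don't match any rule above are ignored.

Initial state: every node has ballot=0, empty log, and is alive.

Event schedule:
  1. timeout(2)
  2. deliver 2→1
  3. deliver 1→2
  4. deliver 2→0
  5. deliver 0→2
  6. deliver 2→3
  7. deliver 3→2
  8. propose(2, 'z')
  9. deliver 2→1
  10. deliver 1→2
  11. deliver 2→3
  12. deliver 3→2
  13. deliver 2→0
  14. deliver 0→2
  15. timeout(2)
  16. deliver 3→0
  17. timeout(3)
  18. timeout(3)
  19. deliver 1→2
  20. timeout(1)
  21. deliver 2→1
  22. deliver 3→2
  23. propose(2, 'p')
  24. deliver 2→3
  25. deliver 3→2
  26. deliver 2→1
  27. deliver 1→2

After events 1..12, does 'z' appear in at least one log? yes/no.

yes

e1 timeout(2): 2[cand,b=6,-]
e2 deliver 2→1: 1[foll,b=6,-]
e3 deliver 1→2: ·
e4 deliver 2→0: 0[foll,b=6,-]
e5 deliver 0→2: 2[lead,b=6,-]
e6 deliver 2→3: 3[foll,b=6,-]
e7 deliver 3→2: ·
e8 propose(2,'z'): ·
e9 deliver 2→1: 1[foll,b=6,z]
e10 deliver 1→2: ·
e11 deliver 2→3: 3[foll,b=6,z]
e12 deliver 3→2: 2[lead,b=6,z]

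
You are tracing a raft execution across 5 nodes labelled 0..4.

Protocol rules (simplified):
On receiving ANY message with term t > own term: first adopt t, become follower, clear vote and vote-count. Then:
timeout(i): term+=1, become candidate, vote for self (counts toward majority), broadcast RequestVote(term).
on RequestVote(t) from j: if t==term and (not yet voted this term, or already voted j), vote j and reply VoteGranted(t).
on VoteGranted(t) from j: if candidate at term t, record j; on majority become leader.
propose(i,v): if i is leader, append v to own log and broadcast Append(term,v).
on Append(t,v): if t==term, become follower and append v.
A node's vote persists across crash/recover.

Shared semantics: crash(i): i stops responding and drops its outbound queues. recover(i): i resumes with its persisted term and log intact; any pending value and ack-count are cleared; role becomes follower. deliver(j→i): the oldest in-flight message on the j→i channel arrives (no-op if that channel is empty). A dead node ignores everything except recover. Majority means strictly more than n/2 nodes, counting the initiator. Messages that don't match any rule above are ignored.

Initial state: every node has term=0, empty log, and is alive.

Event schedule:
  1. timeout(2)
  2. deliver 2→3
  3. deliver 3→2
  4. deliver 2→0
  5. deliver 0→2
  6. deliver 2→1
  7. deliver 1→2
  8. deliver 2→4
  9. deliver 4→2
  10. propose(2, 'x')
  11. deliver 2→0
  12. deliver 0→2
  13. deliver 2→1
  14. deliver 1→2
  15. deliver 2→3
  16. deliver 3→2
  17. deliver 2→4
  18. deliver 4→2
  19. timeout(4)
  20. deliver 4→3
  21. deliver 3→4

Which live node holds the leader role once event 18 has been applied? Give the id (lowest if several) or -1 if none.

step 1 timeout(2): 2={cand,t=1,log=-}
step 2 deliver 2→3: 3={foll,t=1,log=-}
step 3 deliver 3→2: —
step 4 deliver 2→0: 0={foll,t=1,log=-}
step 5 deliver 0→2: 2={lead,t=1,log=-}
step 6 deliver 2→1: 1={foll,t=1,log=-}
step 7 deliver 1→2: —
step 8 deliver 2→4: 4={foll,t=1,log=-}
step 9 deliver 4→2: —
step 10 propose(2,'x'): 2={lead,t=1,log=x}
step 11 deliver 2→0: 0={foll,t=1,log=x}
step 12 deliver 0→2: —
step 13 deliver 2→1: 1={foll,t=1,log=x}
step 14 deliver 1→2: —
step 15 deliver 2→3: 3={foll,t=1,log=x}
step 16 deliver 3→2: —
step 17 deliver 2→4: 4={foll,t=1,log=x}
step 18 deliver 4→2: —

2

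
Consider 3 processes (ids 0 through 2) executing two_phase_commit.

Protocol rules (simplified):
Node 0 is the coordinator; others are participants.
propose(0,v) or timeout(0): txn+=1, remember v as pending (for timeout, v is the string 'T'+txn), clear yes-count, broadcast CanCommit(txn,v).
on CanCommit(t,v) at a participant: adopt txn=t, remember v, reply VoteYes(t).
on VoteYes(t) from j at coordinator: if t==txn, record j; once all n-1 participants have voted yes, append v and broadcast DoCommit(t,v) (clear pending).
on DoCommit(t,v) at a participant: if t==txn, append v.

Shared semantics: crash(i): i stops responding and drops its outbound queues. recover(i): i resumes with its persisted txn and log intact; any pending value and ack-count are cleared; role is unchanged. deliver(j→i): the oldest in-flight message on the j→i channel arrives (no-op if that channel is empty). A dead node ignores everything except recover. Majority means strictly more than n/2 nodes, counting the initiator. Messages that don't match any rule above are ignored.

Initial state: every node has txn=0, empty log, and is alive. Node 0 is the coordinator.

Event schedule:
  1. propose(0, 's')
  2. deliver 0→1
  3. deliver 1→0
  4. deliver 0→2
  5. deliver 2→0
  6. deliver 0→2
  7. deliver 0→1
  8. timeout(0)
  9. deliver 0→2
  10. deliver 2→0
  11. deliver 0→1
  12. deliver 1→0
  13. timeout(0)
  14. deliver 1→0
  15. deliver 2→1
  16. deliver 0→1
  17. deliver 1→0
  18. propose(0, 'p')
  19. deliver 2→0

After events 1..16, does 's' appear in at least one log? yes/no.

[1] propose(0,'s') → N0(coor t1 [-])
[2] deliver 0→1 → N1(part t1 [-])
[3] deliver 1→0 → ∅
[4] deliver 0→2 → N2(part t1 [-])
[5] deliver 2→0 → N0(coor t1 [s])
[6] deliver 0→2 → N2(part t1 [s])
[7] deliver 0→1 → N1(part t1 [s])
[8] timeout(0) → N0(coor t2 [s])
[9] deliver 0→2 → N2(part t2 [s])
[10] deliver 2→0 → ∅
[11] deliver 0→1 → N1(part t2 [s])
[12] deliver 1→0 → N0(coor t2 [s,T2])
[13] timeout(0) → N0(coor t3 [s,T2])
[14] deliver 1→0 → ∅
[15] deliver 2→1 → ∅
[16] deliver 0→1 → N1(part t2 [s,T2])

yes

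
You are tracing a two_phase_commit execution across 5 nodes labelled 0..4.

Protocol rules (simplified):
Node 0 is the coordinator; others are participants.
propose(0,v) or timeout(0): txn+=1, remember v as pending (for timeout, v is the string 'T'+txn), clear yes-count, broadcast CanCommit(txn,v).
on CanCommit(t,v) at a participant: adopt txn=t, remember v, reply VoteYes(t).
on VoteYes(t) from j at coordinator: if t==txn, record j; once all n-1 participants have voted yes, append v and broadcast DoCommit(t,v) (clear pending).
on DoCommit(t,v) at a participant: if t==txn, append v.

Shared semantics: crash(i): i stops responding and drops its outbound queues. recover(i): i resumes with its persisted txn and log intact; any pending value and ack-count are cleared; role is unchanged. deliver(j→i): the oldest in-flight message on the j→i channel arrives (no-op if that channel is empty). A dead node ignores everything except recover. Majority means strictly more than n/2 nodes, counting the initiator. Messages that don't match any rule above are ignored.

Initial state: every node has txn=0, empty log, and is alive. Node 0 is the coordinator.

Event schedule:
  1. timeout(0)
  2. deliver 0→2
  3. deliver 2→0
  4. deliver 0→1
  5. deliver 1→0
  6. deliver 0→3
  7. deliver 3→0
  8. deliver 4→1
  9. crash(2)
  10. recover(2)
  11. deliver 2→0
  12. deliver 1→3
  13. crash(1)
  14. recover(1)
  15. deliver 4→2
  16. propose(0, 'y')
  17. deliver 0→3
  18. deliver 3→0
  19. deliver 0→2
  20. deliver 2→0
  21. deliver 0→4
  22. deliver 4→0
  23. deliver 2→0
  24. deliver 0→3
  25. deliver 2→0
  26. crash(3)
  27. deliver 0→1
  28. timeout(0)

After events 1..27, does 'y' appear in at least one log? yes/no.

after 1 — timeout(0): n0:coor/t1/[-]
after 2 — deliver 0→2: n2:part/t1/[-]
after 3 — deliver 2→0: ·
after 4 — deliver 0→1: n1:part/t1/[-]
after 5 — deliver 1→0: ·
after 6 — deliver 0→3: n3:part/t1/[-]
after 7 — deliver 3→0: ·
after 8 — deliver 4→1: ·
after 9 — crash(2): n2:✗part/t1/[-]
after 10 — recover(2): n2:part/t1/[-]
after 11 — deliver 2→0: ·
after 12 — deliver 1→3: ·
after 13 — crash(1): n1:✗part/t1/[-]
after 14 — recover(1): n1:part/t1/[-]
after 15 — deliver 4→2: ·
after 16 — propose(0,'y'): n0:coor/t2/[-]
after 17 — deliver 0→3: n3:part/t2/[-]
after 18 — deliver 3→0: ·
after 19 — deliver 0→2: n2:part/t2/[-]
after 20 — deliver 2→0: ·
after 21 — deliver 0→4: n4:part/t1/[-]
after 22 — deliver 4→0: ·
after 23 — deliver 2→0: ·
after 24 — deliver 0→3: ·
after 25 — deliver 2→0: ·
after 26 — crash(3): n3:✗part/t2/[-]
after 27 — deliver 0→1: n1:part/t2/[-]

no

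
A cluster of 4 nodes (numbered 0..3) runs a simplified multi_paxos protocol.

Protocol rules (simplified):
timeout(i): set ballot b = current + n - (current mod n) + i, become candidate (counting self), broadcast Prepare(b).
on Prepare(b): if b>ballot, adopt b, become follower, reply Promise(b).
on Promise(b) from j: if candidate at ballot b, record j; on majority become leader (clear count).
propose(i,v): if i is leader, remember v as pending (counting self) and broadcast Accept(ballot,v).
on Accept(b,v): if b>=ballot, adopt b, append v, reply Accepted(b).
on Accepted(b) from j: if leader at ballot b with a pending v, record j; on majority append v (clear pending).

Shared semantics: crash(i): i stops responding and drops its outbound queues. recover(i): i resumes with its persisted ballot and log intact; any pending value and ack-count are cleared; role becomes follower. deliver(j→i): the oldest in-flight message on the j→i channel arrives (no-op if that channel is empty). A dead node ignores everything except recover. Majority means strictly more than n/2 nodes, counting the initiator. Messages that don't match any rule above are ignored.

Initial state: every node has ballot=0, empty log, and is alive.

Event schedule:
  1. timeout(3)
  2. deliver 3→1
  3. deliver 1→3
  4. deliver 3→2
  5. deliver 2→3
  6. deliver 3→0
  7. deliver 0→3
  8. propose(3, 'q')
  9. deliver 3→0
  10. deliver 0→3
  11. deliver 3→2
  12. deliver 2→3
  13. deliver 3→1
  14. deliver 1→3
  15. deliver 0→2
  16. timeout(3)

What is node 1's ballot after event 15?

7

step 1 timeout(3): 3={cand,b=7,log=-}
step 2 deliver 3→1: 1={foll,b=7,log=-}
step 3 deliver 1→3: —
step 4 deliver 3→2: 2={foll,b=7,log=-}
step 5 deliver 2→3: 3={lead,b=7,log=-}
step 6 deliver 3→0: 0={foll,b=7,log=-}
step 7 deliver 0→3: —
step 8 propose(3,'q'): —
step 9 deliver 3→0: 0={foll,b=7,log=q}
step 10 deliver 0→3: —
step 11 deliver 3→2: 2={foll,b=7,log=q}
step 12 deliver 2→3: 3={lead,b=7,log=q}
step 13 deliver 3→1: 1={foll,b=7,log=q}
step 14 deliver 1→3: —
step 15 deliver 0→2: —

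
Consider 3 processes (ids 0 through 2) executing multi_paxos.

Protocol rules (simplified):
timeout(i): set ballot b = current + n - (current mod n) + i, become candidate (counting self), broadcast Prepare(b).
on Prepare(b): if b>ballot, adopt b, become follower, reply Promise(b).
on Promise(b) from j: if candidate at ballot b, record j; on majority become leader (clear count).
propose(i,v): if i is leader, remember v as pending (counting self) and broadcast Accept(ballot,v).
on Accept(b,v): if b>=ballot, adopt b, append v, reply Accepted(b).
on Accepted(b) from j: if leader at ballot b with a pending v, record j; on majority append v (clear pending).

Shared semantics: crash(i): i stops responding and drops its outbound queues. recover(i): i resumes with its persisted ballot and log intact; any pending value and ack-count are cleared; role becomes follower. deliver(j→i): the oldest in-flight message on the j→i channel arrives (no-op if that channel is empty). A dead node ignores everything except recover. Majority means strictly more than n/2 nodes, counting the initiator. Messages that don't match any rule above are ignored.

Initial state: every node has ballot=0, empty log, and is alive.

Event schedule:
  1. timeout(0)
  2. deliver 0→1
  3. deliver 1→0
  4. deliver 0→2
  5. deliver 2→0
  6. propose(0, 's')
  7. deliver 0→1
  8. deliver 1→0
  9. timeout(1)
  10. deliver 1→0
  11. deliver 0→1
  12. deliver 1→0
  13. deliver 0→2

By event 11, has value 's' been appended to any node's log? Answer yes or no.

yes

[1] timeout(0) → N0(cand b3 [-])
[2] deliver 0→1 → N1(foll b3 [-])
[3] deliver 1→0 → N0(lead b3 [-])
[4] deliver 0→2 → N2(foll b3 [-])
[5] deliver 2→0 → ∅
[6] propose(0,'s') → ∅
[7] deliver 0→1 → N1(foll b3 [s])
[8] deliver 1→0 → N0(lead b3 [s])
[9] timeout(1) → N1(cand b7 [s])
[10] deliver 1→0 → N0(foll b7 [s])
[11] deliver 0→1 → N1(lead b7 [s])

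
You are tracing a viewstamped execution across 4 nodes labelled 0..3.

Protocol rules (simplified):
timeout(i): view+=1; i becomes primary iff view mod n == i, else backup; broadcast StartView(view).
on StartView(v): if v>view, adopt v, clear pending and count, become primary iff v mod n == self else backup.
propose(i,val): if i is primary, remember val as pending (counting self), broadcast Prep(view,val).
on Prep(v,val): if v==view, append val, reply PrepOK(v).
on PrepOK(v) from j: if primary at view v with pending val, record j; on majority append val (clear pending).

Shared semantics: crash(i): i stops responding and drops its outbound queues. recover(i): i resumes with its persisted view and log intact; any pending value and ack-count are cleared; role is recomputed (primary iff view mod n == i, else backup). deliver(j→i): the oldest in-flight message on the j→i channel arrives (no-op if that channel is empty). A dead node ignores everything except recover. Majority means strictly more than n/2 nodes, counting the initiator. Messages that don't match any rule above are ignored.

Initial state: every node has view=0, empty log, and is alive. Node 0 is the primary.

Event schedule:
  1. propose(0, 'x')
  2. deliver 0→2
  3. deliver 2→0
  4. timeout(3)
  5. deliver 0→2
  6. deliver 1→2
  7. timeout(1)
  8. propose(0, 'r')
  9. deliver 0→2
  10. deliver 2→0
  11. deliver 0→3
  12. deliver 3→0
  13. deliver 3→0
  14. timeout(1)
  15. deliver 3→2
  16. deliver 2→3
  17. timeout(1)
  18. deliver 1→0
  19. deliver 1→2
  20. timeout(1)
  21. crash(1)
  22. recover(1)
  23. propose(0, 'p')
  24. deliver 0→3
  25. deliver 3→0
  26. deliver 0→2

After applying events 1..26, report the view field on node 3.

1

[1] propose(0,'x') → ∅
[2] deliver 0→2 → N2(back v0 [x])
[3] deliver 2→0 → ∅
[4] timeout(3) → N3(back v1 [-])
[5] deliver 0→2 → ∅
[6] deliver 1→2 → ∅
[7] timeout(1) → N1(prim v1 [-])
[8] propose(0,'r') → ∅
[9] deliver 0→2 → N2(back v0 [x,r])
[10] deliver 2→0 → ∅
[11] deliver 0→3 → ∅
[12] deliver 3→0 → N0(back v1 [-])
[13] deliver 3→0 → ∅
[14] timeout(1) → N1(back v2 [-])
[15] deliver 3→2 → N2(back v1 [x,r])
[16] deliver 2→3 → ∅
[17] timeout(1) → N1(back v3 [-])
[18] deliver 1→0 → ∅
[19] deliver 1→2 → ∅
[20] timeout(1) → N1(back v4 [-])
[21] crash(1) → N1(✗back v4 [-])
[22] recover(1) → N1(back v4 [-])
[23] propose(0,'p') → ∅
[24] deliver 0→3 → ∅
[25] deliver 3→0 → ∅
[26] deliver 0→2 → ∅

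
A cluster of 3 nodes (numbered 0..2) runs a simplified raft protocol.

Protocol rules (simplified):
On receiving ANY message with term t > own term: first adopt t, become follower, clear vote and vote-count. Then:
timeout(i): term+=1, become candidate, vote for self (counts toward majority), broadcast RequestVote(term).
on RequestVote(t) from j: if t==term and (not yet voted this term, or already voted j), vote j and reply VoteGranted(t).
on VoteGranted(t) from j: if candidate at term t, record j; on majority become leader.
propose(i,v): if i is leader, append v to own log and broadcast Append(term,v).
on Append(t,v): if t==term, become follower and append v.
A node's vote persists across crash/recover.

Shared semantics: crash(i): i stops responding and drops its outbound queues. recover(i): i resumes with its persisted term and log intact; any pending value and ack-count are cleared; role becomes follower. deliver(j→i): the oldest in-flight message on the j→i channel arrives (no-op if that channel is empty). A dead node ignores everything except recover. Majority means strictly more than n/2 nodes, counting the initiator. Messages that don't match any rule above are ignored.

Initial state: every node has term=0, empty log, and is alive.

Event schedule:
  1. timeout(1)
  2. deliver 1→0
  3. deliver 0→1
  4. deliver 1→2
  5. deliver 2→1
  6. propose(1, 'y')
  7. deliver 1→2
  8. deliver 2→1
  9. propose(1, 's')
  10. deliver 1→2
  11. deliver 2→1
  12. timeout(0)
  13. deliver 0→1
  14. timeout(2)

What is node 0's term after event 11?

[1] timeout(1) → N1(cand t1 [-])
[2] deliver 1→0 → N0(foll t1 [-])
[3] deliver 0→1 → N1(lead t1 [-])
[4] deliver 1→2 → N2(foll t1 [-])
[5] deliver 2→1 → ∅
[6] propose(1,'y') → N1(lead t1 [y])
[7] deliver 1→2 → N2(foll t1 [y])
[8] deliver 2→1 → ∅
[9] propose(1,'s') → N1(lead t1 [y,s])
[10] deliver 1→2 → N2(foll t1 [y,s])
[11] deliver 2→1 → ∅

1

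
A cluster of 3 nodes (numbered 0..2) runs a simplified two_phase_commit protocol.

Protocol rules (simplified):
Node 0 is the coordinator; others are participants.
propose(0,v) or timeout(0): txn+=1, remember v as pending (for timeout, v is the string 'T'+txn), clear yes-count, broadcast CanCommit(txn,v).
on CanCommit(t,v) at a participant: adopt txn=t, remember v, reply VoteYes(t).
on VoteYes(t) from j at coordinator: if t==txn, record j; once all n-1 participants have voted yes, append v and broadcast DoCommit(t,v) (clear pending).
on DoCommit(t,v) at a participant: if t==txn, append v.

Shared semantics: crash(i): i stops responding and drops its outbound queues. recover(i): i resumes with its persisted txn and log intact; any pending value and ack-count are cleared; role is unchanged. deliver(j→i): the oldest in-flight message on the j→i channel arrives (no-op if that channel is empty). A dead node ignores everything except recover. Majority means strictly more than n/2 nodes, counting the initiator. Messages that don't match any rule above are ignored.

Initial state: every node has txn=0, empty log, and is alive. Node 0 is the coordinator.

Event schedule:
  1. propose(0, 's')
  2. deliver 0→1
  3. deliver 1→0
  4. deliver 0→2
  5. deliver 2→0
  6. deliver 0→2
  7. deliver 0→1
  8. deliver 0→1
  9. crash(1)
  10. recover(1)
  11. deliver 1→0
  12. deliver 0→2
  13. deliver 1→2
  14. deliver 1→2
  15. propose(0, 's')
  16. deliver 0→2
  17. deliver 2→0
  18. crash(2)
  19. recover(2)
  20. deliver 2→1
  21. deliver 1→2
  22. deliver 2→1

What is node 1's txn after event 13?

1

after 1 — propose(0,'s'): n0:coor/t1/[-]
after 2 — deliver 0→1: n1:part/t1/[-]
after 3 — deliver 1→0: ·
after 4 — deliver 0→2: n2:part/t1/[-]
after 5 — deliver 2→0: n0:coor/t1/[s]
after 6 — deliver 0→2: n2:part/t1/[s]
after 7 — deliver 0→1: n1:part/t1/[s]
after 8 — deliver 0→1: ·
after 9 — crash(1): n1:✗part/t1/[s]
after 10 — recover(1): n1:part/t1/[s]
after 11 — deliver 1→0: ·
after 12 — deliver 0→2: ·
after 13 — deliver 1→2: ·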